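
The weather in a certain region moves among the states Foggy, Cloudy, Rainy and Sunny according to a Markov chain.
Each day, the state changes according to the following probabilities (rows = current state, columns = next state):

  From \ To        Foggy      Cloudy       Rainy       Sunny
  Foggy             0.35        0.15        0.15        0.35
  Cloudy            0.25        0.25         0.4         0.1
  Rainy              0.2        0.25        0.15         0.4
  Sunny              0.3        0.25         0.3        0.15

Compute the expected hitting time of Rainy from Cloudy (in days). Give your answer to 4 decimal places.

3.2264

Let t(s) be the expected number of days to first reach Rainy from state s, with t(Rainy) = 0. Conditioning on the first day:
t(Foggy) = 1 + 0.35·t(Foggy) + 0.15·t(Cloudy) + 0.35·t(Sunny)
t(Cloudy) = 1 + 0.25·t(Foggy) + 0.25·t(Cloudy) + 0.1·t(Sunny)
t(Sunny) = 1 + 0.3·t(Foggy) + 0.25·t(Cloudy) + 0.15·t(Sunny)
Solving: t(Foggy) = 4.2317, t(Cloudy) = 3.2264, t(Sunny) = 3.6190.
Expected days from Cloudy to Rainy: 3.2264.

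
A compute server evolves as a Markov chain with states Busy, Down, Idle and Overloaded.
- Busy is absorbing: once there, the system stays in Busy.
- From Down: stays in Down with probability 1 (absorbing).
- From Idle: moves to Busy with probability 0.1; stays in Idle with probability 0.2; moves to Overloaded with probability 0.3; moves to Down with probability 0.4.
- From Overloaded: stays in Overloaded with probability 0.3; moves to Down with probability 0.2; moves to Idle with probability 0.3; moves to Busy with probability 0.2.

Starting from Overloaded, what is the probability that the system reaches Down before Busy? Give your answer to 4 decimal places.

0.5957

Let h(s) be the probability of absorption at Down starting from transient state s. Then h(Down) = 1 and h(Busy) = 0. By first-step analysis:
h(Idle) = 0.1·0 + 0.4·1 + 0.2·h(Idle) + 0.3·h(Overloaded)
h(Overloaded) = 0.2·0 + 0.2·1 + 0.3·h(Idle) + 0.3·h(Overloaded)
Solving: h(Idle) = 0.7234, h(Overloaded) = 0.5957.
Starting from Overloaded, the probability is 0.5957.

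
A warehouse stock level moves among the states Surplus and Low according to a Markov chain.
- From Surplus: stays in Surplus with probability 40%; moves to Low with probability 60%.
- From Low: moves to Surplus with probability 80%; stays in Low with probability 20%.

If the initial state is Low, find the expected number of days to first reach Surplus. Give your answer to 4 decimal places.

1.2500

Let t(s) be the expected number of days to first reach Surplus from state s, with t(Surplus) = 0. Conditioning on the first day:
t(Low) = 1 + 0.2·t(Low)
Solving: t(Low) = 1.2500.
Expected days from Low to Surplus: 1.2500.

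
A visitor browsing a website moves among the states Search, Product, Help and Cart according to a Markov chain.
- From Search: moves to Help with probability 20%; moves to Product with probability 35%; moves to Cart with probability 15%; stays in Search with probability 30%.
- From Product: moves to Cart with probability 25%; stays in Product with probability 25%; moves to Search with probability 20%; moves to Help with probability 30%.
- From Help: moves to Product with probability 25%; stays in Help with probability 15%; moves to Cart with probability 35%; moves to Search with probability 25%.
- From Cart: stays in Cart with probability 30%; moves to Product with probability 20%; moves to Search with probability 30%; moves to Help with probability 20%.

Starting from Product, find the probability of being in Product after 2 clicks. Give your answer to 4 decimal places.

0.2575

Propagate the distribution vector 2 clicks from Product.
After 0 clicks: (0.0000, 1.0000, 0.0000, 0.0000)
After 1 click: (0.2000, 0.2500, 0.3000, 0.2500)
After 2 clicks: (0.2600, 0.2575, 0.2100, 0.2725)
P(in Product after 2 clicks) = 0.2575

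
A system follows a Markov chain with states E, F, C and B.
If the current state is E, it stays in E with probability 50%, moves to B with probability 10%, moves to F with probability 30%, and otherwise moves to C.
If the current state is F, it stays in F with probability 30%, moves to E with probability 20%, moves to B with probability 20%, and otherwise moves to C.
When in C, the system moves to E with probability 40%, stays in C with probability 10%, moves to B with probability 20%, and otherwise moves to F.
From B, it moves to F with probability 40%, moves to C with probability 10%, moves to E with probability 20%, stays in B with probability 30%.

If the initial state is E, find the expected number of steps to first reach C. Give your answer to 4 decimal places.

Let t(s) be the expected number of steps to first reach C from state s, with t(C) = 0. Conditioning on the first step:
t(E) = 1 + 0.5·t(E) + 0.3·t(F) + 0.1·t(B)
t(F) = 1 + 0.2·t(E) + 0.3·t(F) + 0.2·t(B)
t(B) = 1 + 0.2·t(E) + 0.4·t(F) + 0.3·t(B)
Solving: t(E) = 6.1240, t(F) = 4.8837, t(B) = 5.9690.
Expected steps from E to C: 6.1240.

6.1240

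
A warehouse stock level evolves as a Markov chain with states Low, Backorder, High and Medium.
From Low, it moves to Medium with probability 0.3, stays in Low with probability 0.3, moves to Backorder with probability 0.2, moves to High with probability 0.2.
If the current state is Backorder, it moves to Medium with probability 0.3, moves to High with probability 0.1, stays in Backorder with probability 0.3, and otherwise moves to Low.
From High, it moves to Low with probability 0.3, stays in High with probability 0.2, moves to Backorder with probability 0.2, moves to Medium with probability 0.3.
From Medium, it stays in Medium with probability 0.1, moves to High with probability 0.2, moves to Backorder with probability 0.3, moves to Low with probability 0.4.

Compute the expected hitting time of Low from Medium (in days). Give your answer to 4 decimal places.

2.8205

Let t(s) be the expected number of days to first reach Low from state s, with t(Low) = 0. Conditioning on the first day:
t(Backorder) = 1 + 0.3·t(Backorder) + 0.1·t(High) + 0.3·t(Medium)
t(High) = 1 + 0.2·t(Backorder) + 0.2·t(High) + 0.3·t(Medium)
t(Medium) = 1 + 0.3·t(Backorder) + 0.2·t(High) + 0.1·t(Medium)
Solving: t(Backorder) = 3.0769, t(High) = 3.0769, t(Medium) = 2.8205.
Expected days from Medium to Low: 2.8205.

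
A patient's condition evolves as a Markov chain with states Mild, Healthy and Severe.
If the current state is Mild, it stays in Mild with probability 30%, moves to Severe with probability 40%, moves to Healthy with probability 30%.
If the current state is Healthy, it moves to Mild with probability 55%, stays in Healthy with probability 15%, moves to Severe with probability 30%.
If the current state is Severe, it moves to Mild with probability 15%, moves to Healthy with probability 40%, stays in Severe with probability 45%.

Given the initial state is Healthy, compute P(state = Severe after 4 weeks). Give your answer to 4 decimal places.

Propagate the distribution vector 4 weeks from Healthy.
After 0 weeks: (0.0000, 1.0000, 0.0000)
After 1 week: (0.5500, 0.1500, 0.3000)
After 2 weeks: (0.2925, 0.3075, 0.4000)
After 3 weeks: (0.3169, 0.2939, 0.3893)
After 4 weeks: (0.3151, 0.2948, 0.3901)
P(in Severe after 4 weeks) = 0.3901

0.3901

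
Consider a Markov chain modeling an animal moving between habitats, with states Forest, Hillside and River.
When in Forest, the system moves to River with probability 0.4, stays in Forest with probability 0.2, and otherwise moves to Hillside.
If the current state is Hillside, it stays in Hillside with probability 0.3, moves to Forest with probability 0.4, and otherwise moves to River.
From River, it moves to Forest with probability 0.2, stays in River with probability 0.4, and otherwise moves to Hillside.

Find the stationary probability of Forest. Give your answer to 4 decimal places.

0.2727

Let the stationary distribution be π with π = πP and π_1 + π_2 + π_3 = 1.
π_1 = 0.2·π_1 + 0.4·π_2 + 0.2·π_3
π_2 = 0.4·π_1 + 0.3·π_2 + 0.4·π_3
Solving with the normalization constraint gives π = (0.2727, 0.3636, 0.3636).
So the stationary probability of Forest is 0.2727.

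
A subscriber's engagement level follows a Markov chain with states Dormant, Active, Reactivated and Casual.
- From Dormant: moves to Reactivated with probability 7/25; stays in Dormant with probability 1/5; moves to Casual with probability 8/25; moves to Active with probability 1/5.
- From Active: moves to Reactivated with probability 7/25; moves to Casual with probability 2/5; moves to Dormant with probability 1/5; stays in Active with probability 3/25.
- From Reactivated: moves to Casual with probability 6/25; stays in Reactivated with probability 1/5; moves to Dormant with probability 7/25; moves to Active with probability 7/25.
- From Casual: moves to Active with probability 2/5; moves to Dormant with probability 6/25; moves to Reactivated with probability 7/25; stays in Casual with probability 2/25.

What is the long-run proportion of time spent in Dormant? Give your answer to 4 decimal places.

Let the stationary distribution be π with π = πP and π_1 + π_2 + π_3 + π_4 = 1.
π_1 = 0.2·π_1 + 0.2·π_2 + 0.28·π_3 + 0.24·π_4
π_2 = 0.2·π_1 + 0.12·π_2 + 0.28·π_3 + 0.4·π_4
π_3 = 0.28·π_1 + 0.28·π_2 + 0.2·π_3 + 0.28·π_4
Solving with the normalization constraint gives π = (0.2310, 0.2521, 0.2593, 0.2576).
So the stationary probability of Dormant is 0.2310.

0.2310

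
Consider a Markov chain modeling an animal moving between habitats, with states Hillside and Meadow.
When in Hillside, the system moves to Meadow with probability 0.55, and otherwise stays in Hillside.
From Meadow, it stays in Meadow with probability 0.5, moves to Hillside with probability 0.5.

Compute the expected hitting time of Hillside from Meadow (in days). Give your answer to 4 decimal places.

2.0000

Let t(s) be the expected number of days to first reach Hillside from state s, with t(Hillside) = 0. Conditioning on the first day:
t(Meadow) = 1 + 0.5·t(Meadow)
Solving: t(Meadow) = 2.0000.
Expected days from Meadow to Hillside: 2.0000.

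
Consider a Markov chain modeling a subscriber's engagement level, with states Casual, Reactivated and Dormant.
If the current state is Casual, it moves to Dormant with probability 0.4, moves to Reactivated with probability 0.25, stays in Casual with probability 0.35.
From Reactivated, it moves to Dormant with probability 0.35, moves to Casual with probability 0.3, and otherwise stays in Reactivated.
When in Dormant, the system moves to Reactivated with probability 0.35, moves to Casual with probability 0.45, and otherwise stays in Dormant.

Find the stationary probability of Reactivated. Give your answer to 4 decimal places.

Let the stationary distribution be π with π = πP and π_1 + π_2 + π_3 = 1.
π_1 = 0.35·π_1 + 0.3·π_2 + 0.45·π_3
π_2 = 0.25·π_1 + 0.35·π_2 + 0.35·π_3
Solving with the normalization constraint gives π = (0.3664, 0.3134, 0.3203).
So the stationary probability of Reactivated is 0.3134.

0.3134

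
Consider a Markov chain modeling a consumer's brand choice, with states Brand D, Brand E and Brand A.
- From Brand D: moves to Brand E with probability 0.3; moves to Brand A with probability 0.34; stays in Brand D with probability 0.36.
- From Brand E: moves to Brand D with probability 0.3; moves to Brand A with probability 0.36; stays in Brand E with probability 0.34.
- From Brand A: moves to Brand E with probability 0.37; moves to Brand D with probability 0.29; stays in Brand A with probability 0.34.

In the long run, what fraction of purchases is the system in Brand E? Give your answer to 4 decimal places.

Let the stationary distribution be π with π = πP and π_1 + π_2 + π_3 = 1.
π_1 = 0.36·π_1 + 0.3·π_2 + 0.29·π_3
π_2 = 0.3·π_1 + 0.34·π_2 + 0.37·π_3
Solving with the normalization constraint gives π = (0.3155, 0.3378, 0.3468).
So the stationary probability of Brand E is 0.3378.

0.3378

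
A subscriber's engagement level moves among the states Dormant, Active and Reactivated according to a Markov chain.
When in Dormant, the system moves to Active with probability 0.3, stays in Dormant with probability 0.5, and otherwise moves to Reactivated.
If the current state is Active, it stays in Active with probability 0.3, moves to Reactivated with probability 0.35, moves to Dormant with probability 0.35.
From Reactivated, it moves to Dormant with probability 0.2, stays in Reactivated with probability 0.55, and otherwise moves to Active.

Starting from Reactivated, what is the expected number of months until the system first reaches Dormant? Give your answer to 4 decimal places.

4.1758

Let t(s) be the expected number of months to first reach Dormant from state s, with t(Dormant) = 0. Conditioning on the first month:
t(Active) = 1 + 0.3·t(Active) + 0.35·t(Reactivated)
t(Reactivated) = 1 + 0.25·t(Active) + 0.55·t(Reactivated)
Solving: t(Active) = 3.5165, t(Reactivated) = 4.1758.
Expected months from Reactivated to Dormant: 4.1758.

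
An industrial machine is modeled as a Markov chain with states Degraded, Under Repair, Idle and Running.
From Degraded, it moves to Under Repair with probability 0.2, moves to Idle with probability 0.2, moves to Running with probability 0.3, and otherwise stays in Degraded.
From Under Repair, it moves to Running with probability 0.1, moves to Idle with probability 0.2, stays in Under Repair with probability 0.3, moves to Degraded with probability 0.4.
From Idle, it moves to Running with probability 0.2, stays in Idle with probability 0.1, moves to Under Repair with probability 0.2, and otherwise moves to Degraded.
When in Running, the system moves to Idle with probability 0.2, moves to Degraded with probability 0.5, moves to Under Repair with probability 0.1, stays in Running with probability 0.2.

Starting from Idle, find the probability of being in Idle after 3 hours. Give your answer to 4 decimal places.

Propagate the distribution vector 3 hours from Idle.
After 0 hours: (0.0000, 0.0000, 1.0000, 0.0000)
After 1 hour: (0.5000, 0.2000, 0.1000, 0.2000)
After 2 hours: (0.3800, 0.2000, 0.1900, 0.2300)
After 3 hours: (0.4040, 0.1970, 0.1810, 0.2180)
P(in Idle after 3 hours) = 0.1810

0.1810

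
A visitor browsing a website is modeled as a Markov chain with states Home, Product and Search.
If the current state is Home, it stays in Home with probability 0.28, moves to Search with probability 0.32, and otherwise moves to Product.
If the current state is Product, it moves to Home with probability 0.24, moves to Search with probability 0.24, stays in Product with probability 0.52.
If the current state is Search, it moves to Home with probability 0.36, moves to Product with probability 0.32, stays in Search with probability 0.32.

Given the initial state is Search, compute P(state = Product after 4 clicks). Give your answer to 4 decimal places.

0.4282

Propagate the distribution vector 4 clicks from Search.
After 0 clicks: (0.0000, 0.0000, 1.0000)
After 1 click: (0.3600, 0.3200, 0.3200)
After 2 clicks: (0.2928, 0.4128, 0.2944)
After 3 clicks: (0.2870, 0.4260, 0.2870)
After 4 clicks: (0.2859, 0.4282, 0.2859)
P(in Product after 4 clicks) = 0.4282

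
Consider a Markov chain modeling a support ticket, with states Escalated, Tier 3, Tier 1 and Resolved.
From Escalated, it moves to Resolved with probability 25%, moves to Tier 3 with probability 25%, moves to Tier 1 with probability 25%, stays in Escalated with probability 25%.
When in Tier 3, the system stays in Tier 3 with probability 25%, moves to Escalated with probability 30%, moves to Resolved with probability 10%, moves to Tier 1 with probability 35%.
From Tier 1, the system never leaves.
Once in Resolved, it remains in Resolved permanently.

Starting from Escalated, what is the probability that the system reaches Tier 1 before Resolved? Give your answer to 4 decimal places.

Let h(s) be the probability of absorption at Tier 1 starting from transient state s. Then h(Tier 1) = 1 and h(Resolved) = 0. By first-step analysis:
h(Escalated) = 0.25·h(Escalated) + 0.25·h(Tier 3) + 0.25·1 + 0.25·0
h(Tier 3) = 0.3·h(Escalated) + 0.25·h(Tier 3) + 0.35·1 + 0.1·0
Solving: h(Escalated) = 0.5641, h(Tier 3) = 0.6923.
Starting from Escalated, the probability is 0.5641.

0.5641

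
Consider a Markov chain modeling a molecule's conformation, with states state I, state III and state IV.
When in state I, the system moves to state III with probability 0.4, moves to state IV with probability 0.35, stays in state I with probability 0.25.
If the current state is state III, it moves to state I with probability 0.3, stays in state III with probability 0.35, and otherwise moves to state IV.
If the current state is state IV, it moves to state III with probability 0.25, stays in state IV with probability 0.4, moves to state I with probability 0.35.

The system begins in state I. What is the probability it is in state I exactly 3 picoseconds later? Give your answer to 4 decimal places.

0.3031

Propagate the distribution vector 3 picoseconds from state I.
After 0 picoseconds: (1.0000, 0.0000, 0.0000)
After 1 picosecond: (0.2500, 0.4000, 0.3500)
After 2 picoseconds: (0.3050, 0.3275, 0.3675)
After 3 picoseconds: (0.3031, 0.3285, 0.3684)
P(in state I after 3 picoseconds) = 0.3031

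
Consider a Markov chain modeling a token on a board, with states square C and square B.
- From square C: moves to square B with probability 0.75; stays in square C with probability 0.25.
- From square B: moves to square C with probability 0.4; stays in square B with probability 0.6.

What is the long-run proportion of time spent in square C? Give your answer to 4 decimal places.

Let the stationary distribution be π with π = πP and π_1 + π_2 = 1.
π_1 = 0.25·π_1 + 0.4·π_2
Solving with the normalization constraint gives π = (0.3478, 0.6522).
So the stationary probability of square C is 0.3478.

0.3478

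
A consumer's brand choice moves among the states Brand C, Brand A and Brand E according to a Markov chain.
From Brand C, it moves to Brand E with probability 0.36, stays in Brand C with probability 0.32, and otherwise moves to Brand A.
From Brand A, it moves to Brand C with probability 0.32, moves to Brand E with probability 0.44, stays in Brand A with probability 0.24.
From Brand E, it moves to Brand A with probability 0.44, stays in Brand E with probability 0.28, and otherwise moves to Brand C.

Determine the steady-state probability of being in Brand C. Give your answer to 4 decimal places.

Let the stationary distribution be π with π = πP and π_1 + π_2 + π_3 = 1.
π_1 = 0.32·π_1 + 0.32·π_2 + 0.28·π_3
π_2 = 0.32·π_1 + 0.24·π_2 + 0.44·π_3
Solving with the normalization constraint gives π = (0.3057, 0.3361, 0.3582).
So the stationary probability of Brand C is 0.3057.

0.3057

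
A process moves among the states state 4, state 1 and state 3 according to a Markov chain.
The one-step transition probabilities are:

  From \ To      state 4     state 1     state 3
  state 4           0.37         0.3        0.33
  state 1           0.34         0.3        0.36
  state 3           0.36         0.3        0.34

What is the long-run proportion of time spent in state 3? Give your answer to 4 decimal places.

0.3424

Let the stationary distribution be π with π = πP and π_1 + π_2 + π_3 = 1.
π_1 = 0.37·π_1 + 0.34·π_2 + 0.36·π_3
π_2 = 0.3·π_1 + 0.3·π_2 + 0.3·π_3
Solving with the normalization constraint gives π = (0.3576, 0.3000, 0.3424).
So the stationary probability of state 3 is 0.3424.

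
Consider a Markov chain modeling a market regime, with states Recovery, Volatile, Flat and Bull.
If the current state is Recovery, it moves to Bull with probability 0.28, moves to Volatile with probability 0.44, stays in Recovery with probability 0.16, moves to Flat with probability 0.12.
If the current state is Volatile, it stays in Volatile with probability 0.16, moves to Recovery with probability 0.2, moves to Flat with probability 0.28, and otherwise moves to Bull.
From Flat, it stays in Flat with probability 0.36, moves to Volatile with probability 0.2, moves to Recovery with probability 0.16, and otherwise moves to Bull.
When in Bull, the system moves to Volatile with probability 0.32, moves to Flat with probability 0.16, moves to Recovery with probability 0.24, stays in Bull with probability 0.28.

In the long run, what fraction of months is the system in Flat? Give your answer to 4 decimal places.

0.2311

Let the stationary distribution be π with π = πP and π_1 + π_2 + π_3 + π_4 = 1.
π_1 = 0.16·π_1 + 0.2·π_2 + 0.16·π_3 + 0.24·π_4
π_2 = 0.44·π_1 + 0.16·π_2 + 0.2·π_3 + 0.32·π_4
π_3 = 0.12·π_1 + 0.28·π_2 + 0.36·π_3 + 0.16·π_4
Solving with the normalization constraint gives π = (0.1950, 0.2721, 0.2311, 0.3018).
So the stationary probability of Flat is 0.2311.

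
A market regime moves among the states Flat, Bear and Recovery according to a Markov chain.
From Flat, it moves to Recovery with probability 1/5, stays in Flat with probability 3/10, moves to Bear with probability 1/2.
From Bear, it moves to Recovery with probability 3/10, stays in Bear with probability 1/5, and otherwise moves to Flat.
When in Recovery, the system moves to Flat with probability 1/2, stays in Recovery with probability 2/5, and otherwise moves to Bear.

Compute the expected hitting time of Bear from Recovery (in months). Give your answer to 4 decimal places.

3.7500

Let t(s) be the expected number of months to first reach Bear from state s, with t(Bear) = 0. Conditioning on the first month:
t(Flat) = 1 + 0.3·t(Flat) + 0.2·t(Recovery)
t(Recovery) = 1 + 0.5·t(Flat) + 0.4·t(Recovery)
Solving: t(Flat) = 2.5000, t(Recovery) = 3.7500.
Expected months from Recovery to Bear: 3.7500.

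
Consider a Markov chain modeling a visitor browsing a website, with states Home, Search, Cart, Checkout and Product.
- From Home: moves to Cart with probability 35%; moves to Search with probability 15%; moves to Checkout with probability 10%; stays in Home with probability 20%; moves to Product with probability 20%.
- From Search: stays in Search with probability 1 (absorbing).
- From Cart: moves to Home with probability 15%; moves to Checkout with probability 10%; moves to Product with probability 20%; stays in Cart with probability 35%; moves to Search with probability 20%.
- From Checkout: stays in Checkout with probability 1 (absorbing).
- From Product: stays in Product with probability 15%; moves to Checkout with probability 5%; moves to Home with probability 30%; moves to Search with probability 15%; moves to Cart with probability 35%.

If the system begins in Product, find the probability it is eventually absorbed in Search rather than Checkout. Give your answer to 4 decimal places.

Let h(s) be the probability of absorption at Search starting from transient state s. Then h(Search) = 1 and h(Checkout) = 0. By first-step analysis:
h(Home) = 0.2·h(Home) + 0.15·1 + 0.35·h(Cart) + 0.1·0 + 0.2·h(Product)
h(Cart) = 0.15·h(Home) + 0.2·1 + 0.35·h(Cart) + 0.1·0 + 0.2·h(Product)
h(Product) = 0.3·h(Home) + 0.15·1 + 0.35·h(Cart) + 0.05·0 + 0.15·h(Product)
Solving: h(Home) = 0.6493, h(Cart) = 0.6668, h(Product) = 0.6802.
Starting from Product, the probability is 0.6802.

0.6802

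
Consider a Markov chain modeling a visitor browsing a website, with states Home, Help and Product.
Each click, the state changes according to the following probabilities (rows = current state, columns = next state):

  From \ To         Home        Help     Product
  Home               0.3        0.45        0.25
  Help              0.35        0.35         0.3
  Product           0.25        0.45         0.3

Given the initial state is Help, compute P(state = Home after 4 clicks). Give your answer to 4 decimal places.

0.3062

Propagate the distribution vector 4 clicks from Help.
After 0 clicks: (0.0000, 1.0000, 0.0000)
After 1 click: (0.3500, 0.3500, 0.3000)
After 2 clicks: (0.3025, 0.4150, 0.2825)
After 3 clicks: (0.3066, 0.4085, 0.2849)
After 4 clicks: (0.3062, 0.4092, 0.2847)
P(in Home after 4 clicks) = 0.3062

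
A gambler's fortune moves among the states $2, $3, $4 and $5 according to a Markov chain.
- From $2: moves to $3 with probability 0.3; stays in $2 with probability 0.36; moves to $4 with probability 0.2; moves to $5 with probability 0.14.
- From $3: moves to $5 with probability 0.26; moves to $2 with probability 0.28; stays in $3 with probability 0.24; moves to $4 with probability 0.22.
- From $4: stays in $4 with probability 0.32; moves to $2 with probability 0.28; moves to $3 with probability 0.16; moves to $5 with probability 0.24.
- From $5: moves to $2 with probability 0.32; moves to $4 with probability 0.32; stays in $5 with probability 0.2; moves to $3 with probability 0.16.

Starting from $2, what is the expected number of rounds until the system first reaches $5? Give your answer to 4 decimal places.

5.1661

Let t(s) be the expected number of rounds to first reach $5 from state s, with t($5) = 0. Conditioning on the first round:
t($2) = 1 + 0.36·t($2) + 0.3·t($3) + 0.2·t($4)
t($3) = 1 + 0.28·t($2) + 0.24·t($3) + 0.22·t($4)
t($4) = 1 + 0.28·t($2) + 0.16·t($3) + 0.32·t($4)
Solving: t($2) = 5.1661, t($3) = 4.5720, t($4) = 4.6736.
Expected rounds from $2 to $5: 5.1661.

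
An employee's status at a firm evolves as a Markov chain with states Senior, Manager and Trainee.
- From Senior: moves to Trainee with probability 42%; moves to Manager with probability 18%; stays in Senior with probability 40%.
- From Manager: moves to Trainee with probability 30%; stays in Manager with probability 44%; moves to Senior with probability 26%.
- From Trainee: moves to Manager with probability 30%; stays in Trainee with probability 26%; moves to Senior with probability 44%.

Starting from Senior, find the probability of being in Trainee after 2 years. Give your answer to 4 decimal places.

Sum over the intermediate state after 1 year:
P = P(Senior→Senior)·P(Senior→Trainee) + P(Senior→Manager)·P(Manager→Trainee) + P(Senior→Trainee)·P(Trainee→Trainee)
  = 0.4×0.42 + 0.18×0.3 + 0.42×0.26
  = 0.1680 + 0.0540 + 0.1092 = 0.3312

0.3312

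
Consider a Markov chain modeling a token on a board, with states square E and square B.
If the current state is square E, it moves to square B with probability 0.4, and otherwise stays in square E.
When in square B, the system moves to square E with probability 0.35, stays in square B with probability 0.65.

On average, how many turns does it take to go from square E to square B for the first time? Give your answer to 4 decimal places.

2.5000

Let t(s) be the expected number of turns to first reach square B from state s, with t(square B) = 0. Conditioning on the first turn:
t(square E) = 1 + 0.6·t(square E)
Solving: t(square E) = 2.5000.
Expected turns from square E to square B: 2.5000.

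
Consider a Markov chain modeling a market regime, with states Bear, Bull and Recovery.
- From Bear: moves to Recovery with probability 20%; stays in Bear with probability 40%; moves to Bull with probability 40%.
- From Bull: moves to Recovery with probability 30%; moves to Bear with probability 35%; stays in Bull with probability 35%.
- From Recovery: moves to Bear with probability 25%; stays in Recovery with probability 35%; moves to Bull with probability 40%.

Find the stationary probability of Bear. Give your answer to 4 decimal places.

0.3389

Let the stationary distribution be π with π = πP and π_1 + π_2 + π_3 = 1.
π_1 = 0.4·π_1 + 0.35·π_2 + 0.25·π_3
π_2 = 0.4·π_1 + 0.35·π_2 + 0.4·π_3
Solving with the normalization constraint gives π = (0.3389, 0.3810, 0.2801).
So the stationary probability of Bear is 0.3389.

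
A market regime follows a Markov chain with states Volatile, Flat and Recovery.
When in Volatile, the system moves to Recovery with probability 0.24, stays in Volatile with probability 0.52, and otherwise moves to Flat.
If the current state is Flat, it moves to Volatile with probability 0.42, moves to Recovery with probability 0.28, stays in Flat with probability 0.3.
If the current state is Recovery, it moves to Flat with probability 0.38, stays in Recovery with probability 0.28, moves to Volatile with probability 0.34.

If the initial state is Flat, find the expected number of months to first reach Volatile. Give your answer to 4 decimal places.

2.5151

Let t(s) be the expected number of months to first reach Volatile from state s, with t(Volatile) = 0. Conditioning on the first month:
t(Flat) = 1 + 0.3·t(Flat) + 0.28·t(Recovery)
t(Recovery) = 1 + 0.38·t(Flat) + 0.28·t(Recovery)
Solving: t(Flat) = 2.5151, t(Recovery) = 2.7163.
Expected months from Flat to Volatile: 2.5151.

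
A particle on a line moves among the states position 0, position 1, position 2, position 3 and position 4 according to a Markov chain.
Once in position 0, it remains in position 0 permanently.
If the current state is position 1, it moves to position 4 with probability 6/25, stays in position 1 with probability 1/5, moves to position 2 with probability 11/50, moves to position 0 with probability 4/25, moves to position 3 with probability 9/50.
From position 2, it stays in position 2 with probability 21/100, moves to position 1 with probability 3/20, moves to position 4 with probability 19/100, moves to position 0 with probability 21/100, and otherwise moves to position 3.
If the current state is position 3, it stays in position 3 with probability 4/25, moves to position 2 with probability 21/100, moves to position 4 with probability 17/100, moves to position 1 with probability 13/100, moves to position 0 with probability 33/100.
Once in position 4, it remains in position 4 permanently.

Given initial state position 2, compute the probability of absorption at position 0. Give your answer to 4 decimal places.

0.5410

Let h(s) be the probability of absorption at position 0 starting from transient state s. Then h(position 0) = 1 and h(position 4) = 0. By first-step analysis:
h(position 1) = 0.16·1 + 0.2·h(position 1) + 0.22·h(position 2) + 0.18·h(position 3) + 0.24·0
h(position 2) = 0.21·1 + 0.15·h(position 1) + 0.21·h(position 2) + 0.24·h(position 3) + 0.19·0
h(position 3) = 0.33·1 + 0.13·h(position 1) + 0.21·h(position 2) + 0.16·h(position 3) + 0.17·0
Solving: h(position 1) = 0.4845, h(position 2) = 0.5410, h(position 3) = 0.6031.
Starting from position 2, the probability is 0.5410.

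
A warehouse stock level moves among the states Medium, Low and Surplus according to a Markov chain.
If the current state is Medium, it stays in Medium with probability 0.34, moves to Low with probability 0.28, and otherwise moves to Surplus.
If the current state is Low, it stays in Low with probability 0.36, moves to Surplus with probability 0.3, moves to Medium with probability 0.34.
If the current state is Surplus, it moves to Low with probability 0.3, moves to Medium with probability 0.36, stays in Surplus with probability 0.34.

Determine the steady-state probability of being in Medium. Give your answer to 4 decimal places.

0.3468

Let the stationary distribution be π with π = πP and π_1 + π_2 + π_3 = 1.
π_1 = 0.34·π_1 + 0.34·π_2 + 0.36·π_3
π_2 = 0.28·π_1 + 0.36·π_2 + 0.3·π_3
Solving with the normalization constraint gives π = (0.3468, 0.3118, 0.3414).
So the stationary probability of Medium is 0.3468.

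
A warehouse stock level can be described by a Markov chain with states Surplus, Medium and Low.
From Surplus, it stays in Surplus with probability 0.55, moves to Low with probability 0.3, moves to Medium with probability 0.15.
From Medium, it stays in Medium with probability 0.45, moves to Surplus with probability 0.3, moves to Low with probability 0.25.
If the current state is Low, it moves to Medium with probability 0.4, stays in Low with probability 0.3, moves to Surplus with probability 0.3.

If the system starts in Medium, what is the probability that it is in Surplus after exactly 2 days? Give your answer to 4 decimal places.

Sum over the intermediate state after 1 day:
P = P(Medium→Surplus)·P(Surplus→Surplus) + P(Medium→Medium)·P(Medium→Surplus) + P(Medium→Low)·P(Low→Surplus)
  = 0.3×0.55 + 0.45×0.3 + 0.25×0.3
  = 0.1650 + 0.1350 + 0.0750 = 0.3750

0.3750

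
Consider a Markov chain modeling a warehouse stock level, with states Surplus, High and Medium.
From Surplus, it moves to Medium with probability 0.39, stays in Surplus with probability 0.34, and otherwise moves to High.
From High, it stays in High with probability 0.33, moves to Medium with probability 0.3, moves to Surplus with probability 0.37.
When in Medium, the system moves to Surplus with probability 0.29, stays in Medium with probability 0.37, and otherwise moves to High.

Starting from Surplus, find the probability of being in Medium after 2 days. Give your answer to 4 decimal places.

Sum over the intermediate state after 1 day:
P = P(Surplus→Surplus)·P(Surplus→Medium) + P(Surplus→High)·P(High→Medium) + P(Surplus→Medium)·P(Medium→Medium)
  = 0.34×0.39 + 0.27×0.3 + 0.39×0.37
  = 0.1326 + 0.0810 + 0.1443 = 0.3579

0.3579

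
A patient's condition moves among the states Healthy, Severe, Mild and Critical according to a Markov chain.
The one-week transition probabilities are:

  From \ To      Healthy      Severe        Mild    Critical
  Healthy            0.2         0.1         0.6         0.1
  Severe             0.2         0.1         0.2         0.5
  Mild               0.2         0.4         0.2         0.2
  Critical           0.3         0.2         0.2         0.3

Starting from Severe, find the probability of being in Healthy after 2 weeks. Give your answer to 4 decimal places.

Propagate the distribution vector 2 weeks from Severe.
After 0 weeks: (0.0000, 1.0000, 0.0000, 0.0000)
After 1 week: (0.2000, 0.1000, 0.2000, 0.5000)
After 2 weeks: (0.2500, 0.2100, 0.2800, 0.2600)
P(in Healthy after 2 weeks) = 0.2500

0.2500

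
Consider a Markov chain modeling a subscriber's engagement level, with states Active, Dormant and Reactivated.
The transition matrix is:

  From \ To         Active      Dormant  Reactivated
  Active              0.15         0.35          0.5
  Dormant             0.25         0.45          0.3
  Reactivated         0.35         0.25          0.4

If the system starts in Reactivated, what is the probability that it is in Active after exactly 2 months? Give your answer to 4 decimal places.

0.2550

Sum over the intermediate state after 1 month:
P = P(Reactivated→Active)·P(Active→Active) + P(Reactivated→Dormant)·P(Dormant→Active) + P(Reactivated→Reactivated)·P(Reactivated→Active)
  = 0.35×0.15 + 0.25×0.25 + 0.4×0.35
  = 0.0525 + 0.0625 + 0.1400 = 0.2550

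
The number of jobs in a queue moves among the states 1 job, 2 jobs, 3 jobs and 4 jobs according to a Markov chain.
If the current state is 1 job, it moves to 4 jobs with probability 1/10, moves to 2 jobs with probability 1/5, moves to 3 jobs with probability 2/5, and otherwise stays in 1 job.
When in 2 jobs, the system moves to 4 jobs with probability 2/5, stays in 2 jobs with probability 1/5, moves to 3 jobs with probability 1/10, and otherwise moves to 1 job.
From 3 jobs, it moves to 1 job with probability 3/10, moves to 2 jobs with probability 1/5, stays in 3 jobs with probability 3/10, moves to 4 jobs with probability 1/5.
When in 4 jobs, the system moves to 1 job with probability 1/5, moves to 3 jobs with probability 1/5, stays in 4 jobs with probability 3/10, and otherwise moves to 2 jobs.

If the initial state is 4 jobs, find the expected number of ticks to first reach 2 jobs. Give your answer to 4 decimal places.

4.0513

Let t(s) be the expected number of ticks to first reach 2 jobs from state s, with t(2 jobs) = 0. Conditioning on the first tick:
t(1 job) = 1 + 0.3·t(1 job) + 0.4·t(3 jobs) + 0.1·t(4 jobs)
t(3 jobs) = 1 + 0.3·t(1 job) + 0.3·t(3 jobs) + 0.2·t(4 jobs)
t(4 jobs) = 1 + 0.2·t(1 job) + 0.2·t(3 jobs) + 0.3·t(4 jobs)
Solving: t(1 job) = 4.6154, t(3 jobs) = 4.5641, t(4 jobs) = 4.0513.
Expected ticks from 4 jobs to 2 jobs: 4.0513.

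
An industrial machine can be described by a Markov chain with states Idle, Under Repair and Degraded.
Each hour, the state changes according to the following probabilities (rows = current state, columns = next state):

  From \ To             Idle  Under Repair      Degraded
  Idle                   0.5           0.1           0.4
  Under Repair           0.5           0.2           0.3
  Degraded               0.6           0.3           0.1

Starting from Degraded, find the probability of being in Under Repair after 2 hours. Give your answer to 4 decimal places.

0.1500

Sum over the intermediate state after 1 hour:
P = P(Degraded→Idle)·P(Idle→Under Repair) + P(Degraded→Under Repair)·P(Under Repair→Under Repair) + P(Degraded→Degraded)·P(Degraded→Under Repair)
  = 0.6×0.1 + 0.3×0.2 + 0.1×0.3
  = 0.0600 + 0.0600 + 0.0300 = 0.1500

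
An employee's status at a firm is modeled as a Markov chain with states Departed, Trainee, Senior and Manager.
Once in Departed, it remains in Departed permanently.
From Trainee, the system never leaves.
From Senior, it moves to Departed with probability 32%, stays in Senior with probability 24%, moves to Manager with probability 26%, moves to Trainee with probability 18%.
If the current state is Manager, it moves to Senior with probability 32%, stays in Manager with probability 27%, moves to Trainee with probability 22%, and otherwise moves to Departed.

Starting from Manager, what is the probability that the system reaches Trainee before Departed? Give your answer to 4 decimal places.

0.4767

Let h(s) be the probability of absorption at Trainee starting from transient state s. Then h(Trainee) = 1 and h(Departed) = 0. By first-step analysis:
h(Senior) = 0.32·0 + 0.18·1 + 0.24·h(Senior) + 0.26·h(Manager)
h(Manager) = 0.19·0 + 0.22·1 + 0.32·h(Senior) + 0.27·h(Manager)
Solving: h(Senior) = 0.3999, h(Manager) = 0.4767.
Starting from Manager, the probability is 0.4767.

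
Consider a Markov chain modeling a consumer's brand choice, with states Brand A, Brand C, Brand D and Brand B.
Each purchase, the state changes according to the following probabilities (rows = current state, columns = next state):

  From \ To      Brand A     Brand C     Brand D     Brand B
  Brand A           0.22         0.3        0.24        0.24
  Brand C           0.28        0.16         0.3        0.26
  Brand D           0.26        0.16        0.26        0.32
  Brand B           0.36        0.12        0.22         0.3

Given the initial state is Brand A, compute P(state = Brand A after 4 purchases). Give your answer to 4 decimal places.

0.2807

Propagate the distribution vector 4 purchases from Brand A.
After 0 purchases: (1.0000, 0.0000, 0.0000, 0.0000)
After 1 purchase: (0.2200, 0.3000, 0.2400, 0.2400)
After 2 purchases: (0.2812, 0.1812, 0.2580, 0.2796)
After 3 purchases: (0.2803, 0.1882, 0.2504, 0.2810)
After 4 purchases: (0.2807, 0.1880, 0.2507, 0.2807)
P(in Brand A after 4 purchases) = 0.2807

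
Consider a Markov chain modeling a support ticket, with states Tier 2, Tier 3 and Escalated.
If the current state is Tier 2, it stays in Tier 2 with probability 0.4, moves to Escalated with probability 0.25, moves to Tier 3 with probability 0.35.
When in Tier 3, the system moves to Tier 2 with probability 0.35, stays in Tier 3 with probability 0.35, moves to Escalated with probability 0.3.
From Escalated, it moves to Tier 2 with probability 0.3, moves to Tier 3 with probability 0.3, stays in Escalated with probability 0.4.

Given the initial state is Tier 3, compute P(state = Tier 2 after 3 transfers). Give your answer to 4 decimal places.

0.3520

Propagate the distribution vector 3 transfers from Tier 3.
After 0 transfers: (0.0000, 1.0000, 0.0000)
After 1 transfer: (0.3500, 0.3500, 0.3000)
After 2 transfers: (0.3525, 0.3350, 0.3125)
After 3 transfers: (0.3520, 0.3344, 0.3136)
P(in Tier 2 after 3 transfers) = 0.3520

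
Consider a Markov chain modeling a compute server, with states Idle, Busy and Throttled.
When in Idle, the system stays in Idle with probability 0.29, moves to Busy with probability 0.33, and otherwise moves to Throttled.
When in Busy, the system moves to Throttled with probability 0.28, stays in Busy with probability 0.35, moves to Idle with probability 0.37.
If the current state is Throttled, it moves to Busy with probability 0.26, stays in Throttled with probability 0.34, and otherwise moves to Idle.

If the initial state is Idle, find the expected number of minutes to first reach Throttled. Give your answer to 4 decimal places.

Let t(s) be the expected number of minutes to first reach Throttled from state s, with t(Throttled) = 0. Conditioning on the first minute:
t(Idle) = 1 + 0.29·t(Idle) + 0.33·t(Busy)
t(Busy) = 1 + 0.37·t(Idle) + 0.35·t(Busy)
Solving: t(Idle) = 2.8874, t(Busy) = 3.1821.
Expected minutes from Idle to Throttled: 2.8874.

2.8874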